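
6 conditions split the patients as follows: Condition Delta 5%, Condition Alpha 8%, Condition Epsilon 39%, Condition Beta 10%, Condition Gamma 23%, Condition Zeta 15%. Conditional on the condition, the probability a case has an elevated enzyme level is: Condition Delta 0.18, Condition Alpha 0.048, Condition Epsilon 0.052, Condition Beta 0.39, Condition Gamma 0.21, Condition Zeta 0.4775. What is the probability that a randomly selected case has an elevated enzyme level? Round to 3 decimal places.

0.192

Compute prior × likelihood for every hypothesis:
  Condition Delta: 0.05 × 0.18 = 0.009
  Condition Alpha: 0.08 × 0.048 = 0.00384
  Condition Epsilon: 0.39 × 0.052 = 0.02028
  Condition Beta: 0.1 × 0.39 = 0.039
  Condition Gamma: 0.23 × 0.21 = 0.0483
  Condition Zeta: 0.15 × 0.4775 = 0.071625
P(elevated) = 0.009 + 0.00384 + 0.02028 + 0.039 + 0.0483 + 0.071625 = 0.192045 → 0.192.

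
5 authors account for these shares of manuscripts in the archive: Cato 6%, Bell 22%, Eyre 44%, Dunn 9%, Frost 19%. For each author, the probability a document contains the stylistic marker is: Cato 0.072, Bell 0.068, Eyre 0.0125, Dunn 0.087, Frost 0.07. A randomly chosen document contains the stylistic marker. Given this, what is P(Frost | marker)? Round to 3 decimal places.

Compute prior × likelihood for every hypothesis:
  Cato: 0.06 × 0.072 = 0.00432
  Bell: 0.22 × 0.068 = 0.01496
  Eyre: 0.44 × 0.0125 = 0.0055
  Dunn: 0.09 × 0.087 = 0.00783
  Frost: 0.19 × 0.07 = 0.0133
Normalizing constant = 0.04591.
P(Frost | evidence) = 0.0133 / 0.04591 ≈ 0.290.

0.290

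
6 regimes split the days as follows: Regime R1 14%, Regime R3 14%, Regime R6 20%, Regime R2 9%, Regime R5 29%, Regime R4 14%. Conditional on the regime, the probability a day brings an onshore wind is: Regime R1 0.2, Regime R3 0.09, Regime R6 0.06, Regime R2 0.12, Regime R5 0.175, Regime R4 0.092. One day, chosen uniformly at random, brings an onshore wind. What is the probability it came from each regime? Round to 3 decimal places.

Regime R1 0.220, Regime R3 0.099, Regime R6 0.094, Regime R2 0.085, Regime R5 0.400, Regime R4 0.101

By Bayes' rule, posterior ∝ prior × likelihood:
  Regime R1: 0.14 × 0.2 = 0.028
  Regime R3: 0.14 × 0.09 = 0.0126
  Regime R6: 0.2 × 0.06 = 0.012
  Regime R2: 0.09 × 0.12 = 0.0108
  Regime R5: 0.29 × 0.175 = 0.05075
  Regime R4: 0.14 × 0.092 = 0.01288
Total = 0.12703.
P(Regime R1 | onshore) = 0.028/0.12703 ≈ 0.220
P(Regime R3 | onshore) = 0.0126/0.12703 ≈ 0.099
P(Regime R6 | onshore) = 0.012/0.12703 ≈ 0.094
P(Regime R2 | onshore) = 0.0108/0.12703 ≈ 0.085
P(Regime R5 | onshore) = 0.05075/0.12703 ≈ 0.400
P(Regime R4 | onshore) = 0.01288/0.12703 ≈ 0.101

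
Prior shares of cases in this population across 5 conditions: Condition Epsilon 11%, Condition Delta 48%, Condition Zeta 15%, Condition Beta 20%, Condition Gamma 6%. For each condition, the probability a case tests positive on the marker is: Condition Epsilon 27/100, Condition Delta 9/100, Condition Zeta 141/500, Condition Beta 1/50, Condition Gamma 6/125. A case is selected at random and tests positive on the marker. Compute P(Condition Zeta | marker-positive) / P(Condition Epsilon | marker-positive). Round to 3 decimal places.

Unnormalized posteriors (prior × likelihood):
  Condition Epsilon: 0.11 × 0.27 = 0.0297
  Condition Delta: 0.48 × 0.09 = 0.0432
  Condition Zeta: 0.15 × 0.282 = 0.0423
  Condition Beta: 0.2 × 0.02 = 0.004
  Condition Gamma: 0.06 × 0.048 = 0.00288
Normalizing constant = 0.12208.
The ratio is 0.0423 / 0.0297 (the normalizer cancels) = 1.424.

1.424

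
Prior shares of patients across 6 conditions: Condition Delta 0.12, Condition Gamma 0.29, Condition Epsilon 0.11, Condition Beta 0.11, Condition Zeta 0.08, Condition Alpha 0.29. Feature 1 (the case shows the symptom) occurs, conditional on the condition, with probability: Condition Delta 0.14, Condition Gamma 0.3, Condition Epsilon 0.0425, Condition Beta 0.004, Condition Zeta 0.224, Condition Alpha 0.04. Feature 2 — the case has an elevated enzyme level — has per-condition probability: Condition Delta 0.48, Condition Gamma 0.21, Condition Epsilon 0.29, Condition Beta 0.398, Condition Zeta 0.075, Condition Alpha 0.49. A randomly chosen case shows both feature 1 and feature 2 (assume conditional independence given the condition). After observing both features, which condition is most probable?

Condition Gamma

Unnormalized posteriors (prior × likelihood):
  Condition Delta: 0.12 × 0.14 × 0.48 = 0.008064
  Condition Gamma: 0.29 × 0.3 × 0.21 = 0.01827
  Condition Epsilon: 0.11 × 0.0425 × 0.29 = 0.00135575
  Condition Beta: 0.11 × 0.004 × 0.398 = 0.00017512
  Condition Zeta: 0.08 × 0.224 × 0.075 = 0.001344
  Condition Alpha: 0.29 × 0.04 × 0.49 = 0.005684
Sum = 0.03489287.
Largest term belongs to Condition Gamma, so Condition Gamma is most probable.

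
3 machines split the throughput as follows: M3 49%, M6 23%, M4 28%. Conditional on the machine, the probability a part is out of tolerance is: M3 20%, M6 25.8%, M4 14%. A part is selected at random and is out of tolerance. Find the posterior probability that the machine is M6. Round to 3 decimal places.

Compute prior × likelihood for every hypothesis:
  M3: 0.49 × 0.2 = 0.098
  M6: 0.23 × 0.258 = 0.05934
  M4: 0.28 × 0.14 = 0.0392
Total = 0.19654.
P(M6 | evidence) = 0.05934 / 0.19654 ≈ 0.302.

0.302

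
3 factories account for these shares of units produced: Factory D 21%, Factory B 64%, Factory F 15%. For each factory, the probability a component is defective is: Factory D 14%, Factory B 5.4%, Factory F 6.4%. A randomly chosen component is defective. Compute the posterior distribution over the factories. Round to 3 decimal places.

Factory D 0.400, Factory B 0.470, Factory F 0.131

By Bayes' rule, posterior ∝ prior × likelihood:
  Factory D: 0.21 × 0.14 = 0.0294
  Factory B: 0.64 × 0.054 = 0.03456
  Factory F: 0.15 × 0.064 = 0.0096
Sum = 0.07356.
P(Factory D | defective) = 0.0294/0.07356 ≈ 0.400
P(Factory B | defective) = 0.03456/0.07356 ≈ 0.470
P(Factory F | defective) = 0.0096/0.07356 ≈ 0.131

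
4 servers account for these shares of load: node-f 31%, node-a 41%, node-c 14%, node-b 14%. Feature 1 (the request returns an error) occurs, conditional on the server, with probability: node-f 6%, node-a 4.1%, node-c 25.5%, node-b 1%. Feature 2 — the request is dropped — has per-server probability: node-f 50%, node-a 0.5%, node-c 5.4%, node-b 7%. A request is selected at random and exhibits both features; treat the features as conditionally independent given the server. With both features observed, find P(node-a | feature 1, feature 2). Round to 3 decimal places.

0.007

By Bayes' rule, posterior ∝ prior × likelihood:
  node-f: 0.31 × 0.06 × 0.5 = 0.0093
  node-a: 0.41 × 0.041 × 0.005 = 0.00008405
  node-c: 0.14 × 0.255 × 0.054 = 0.0019278
  node-b: 0.14 × 0.01 × 0.07 = 0.000098
Normalizing constant = 0.01140985.
P(node-a | evidence) = 0.00008405 / 0.01140985 ≈ 0.007.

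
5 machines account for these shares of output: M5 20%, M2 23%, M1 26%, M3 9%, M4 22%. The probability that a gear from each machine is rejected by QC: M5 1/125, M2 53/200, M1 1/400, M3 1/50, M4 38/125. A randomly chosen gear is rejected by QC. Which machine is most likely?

M4

Prior × likelihood for each hypothesis:
  M5: 0.2 × 0.008 = 0.0016
  M2: 0.23 × 0.265 = 0.06095
  M1: 0.26 × 0.0025 = 0.00065
  M3: 0.09 × 0.02 = 0.0018
  M4: 0.22 × 0.304 = 0.06688
Total = 0.13188.
Largest term belongs to M4, so M4 is most probable.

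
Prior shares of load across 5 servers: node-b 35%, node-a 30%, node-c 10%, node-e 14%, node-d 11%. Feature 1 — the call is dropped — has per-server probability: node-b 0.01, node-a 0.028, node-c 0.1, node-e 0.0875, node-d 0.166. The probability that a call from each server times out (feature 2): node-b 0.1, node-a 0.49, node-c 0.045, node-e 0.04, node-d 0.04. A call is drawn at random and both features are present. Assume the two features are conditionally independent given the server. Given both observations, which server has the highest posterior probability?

node-a

Unnormalized posteriors (prior × likelihood):
  node-b: 0.35 × 0.01 × 0.1 = 0.00035
  node-a: 0.3 × 0.028 × 0.49 = 0.004116
  node-c: 0.1 × 0.1 × 0.045 = 0.00045
  node-e: 0.14 × 0.0875 × 0.04 = 0.00049
  node-d: 0.11 × 0.166 × 0.04 = 0.0007304
Normalizing constant = 0.0061364.
Largest term belongs to node-a, so node-a is most probable.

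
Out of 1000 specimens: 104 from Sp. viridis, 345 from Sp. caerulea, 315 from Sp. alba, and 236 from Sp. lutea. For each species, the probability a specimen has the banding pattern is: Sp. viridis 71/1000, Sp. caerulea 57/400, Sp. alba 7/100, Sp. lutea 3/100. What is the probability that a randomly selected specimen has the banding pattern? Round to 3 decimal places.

Unnormalized posteriors (prior × likelihood):
  Sp. viridis: 0.104 × 0.071 = 0.007384
  Sp. caerulea: 0.345 × 0.1425 = 0.0491625
  Sp. alba: 0.315 × 0.07 = 0.02205
  Sp. lutea: 0.236 × 0.03 = 0.00708
P(banded) = 0.007384 + 0.0491625 + 0.02205 + 0.00708 = 0.0856765 → 0.086.

0.086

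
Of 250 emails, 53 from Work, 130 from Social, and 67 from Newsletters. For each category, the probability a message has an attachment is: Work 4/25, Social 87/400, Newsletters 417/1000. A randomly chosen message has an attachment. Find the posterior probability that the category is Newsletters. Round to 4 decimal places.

Compute prior × likelihood for every hypothesis:
  Work: 0.212 × 0.16 = 0.03392
  Social: 0.52 × 0.2175 = 0.1131
  Newsletters: 0.268 × 0.417 = 0.111756
Sum = 0.258776.
P(Newsletters | evidence) = 0.111756 / 0.258776 ≈ 0.4319.

0.4319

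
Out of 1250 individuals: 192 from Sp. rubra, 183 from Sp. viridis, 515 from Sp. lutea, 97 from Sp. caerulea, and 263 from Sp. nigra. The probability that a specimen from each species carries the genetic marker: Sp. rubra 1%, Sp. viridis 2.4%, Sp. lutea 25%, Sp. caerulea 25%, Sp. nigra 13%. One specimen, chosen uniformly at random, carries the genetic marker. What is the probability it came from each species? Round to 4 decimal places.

Unnormalized posteriors (prior × likelihood):
  Sp. rubra: 0.1536 × 0.01 = 0.001536
  Sp. viridis: 0.1464 × 0.024 = 0.0035136
  Sp. lutea: 0.412 × 0.25 = 0.103
  Sp. caerulea: 0.0776 × 0.25 = 0.0194
  Sp. nigra: 0.2104 × 0.13 = 0.027352
Total = 0.1548016.
P(Sp. rubra | marker) = 0.001536/0.1548016 ≈ 0.0099
P(Sp. viridis | marker) = 0.0035136/0.1548016 ≈ 0.0227
P(Sp. lutea | marker) = 0.103/0.1548016 ≈ 0.6654
P(Sp. caerulea | marker) = 0.0194/0.1548016 ≈ 0.1253
P(Sp. nigra | marker) = 0.027352/0.1548016 ≈ 0.1767
(Check: 0.0099+0.0227+0.6654+0.1253+0.1767 = 1.0000.)

Sp. rubra 0.0099, Sp. viridis 0.0227, Sp. lutea 0.6654, Sp. caerulea 0.1253, Sp. nigra 0.1767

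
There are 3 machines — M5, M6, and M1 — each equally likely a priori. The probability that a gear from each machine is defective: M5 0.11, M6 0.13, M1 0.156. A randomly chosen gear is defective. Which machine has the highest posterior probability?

M1

With a uniform prior (1/3 each), posterior ∝ likelihood:
  M5: 0.11
  M6: 0.13
  M1: 0.156
Sum = 0.396.
Largest term belongs to M1, so M1 is most probable.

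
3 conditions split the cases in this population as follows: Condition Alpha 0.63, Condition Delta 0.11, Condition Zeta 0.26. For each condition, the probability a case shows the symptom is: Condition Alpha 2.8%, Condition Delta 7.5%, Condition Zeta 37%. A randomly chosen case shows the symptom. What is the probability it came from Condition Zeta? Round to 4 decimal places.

0.7879

Prior × likelihood for each hypothesis:
  Condition Alpha: 0.63 × 0.028 = 0.01764
  Condition Delta: 0.11 × 0.075 = 0.00825
  Condition Zeta: 0.26 × 0.37 = 0.0962
Sum = 0.12209.
P(Condition Zeta | evidence) = 0.0962 / 0.12209 ≈ 0.7879.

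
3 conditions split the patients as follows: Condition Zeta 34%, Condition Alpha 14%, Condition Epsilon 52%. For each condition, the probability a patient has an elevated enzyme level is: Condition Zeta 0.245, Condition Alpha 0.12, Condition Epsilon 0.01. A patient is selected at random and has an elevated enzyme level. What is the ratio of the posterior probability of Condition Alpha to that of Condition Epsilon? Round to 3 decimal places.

Unnormalized posteriors (prior × likelihood):
  Condition Zeta: 0.34 × 0.245 = 0.0833
  Condition Alpha: 0.14 × 0.12 = 0.0168
  Condition Epsilon: 0.52 × 0.01 = 0.0052
Normalizing constant = 0.1053.
The ratio is 0.0168 / 0.0052 (the normalizer cancels) = 3.231.

3.231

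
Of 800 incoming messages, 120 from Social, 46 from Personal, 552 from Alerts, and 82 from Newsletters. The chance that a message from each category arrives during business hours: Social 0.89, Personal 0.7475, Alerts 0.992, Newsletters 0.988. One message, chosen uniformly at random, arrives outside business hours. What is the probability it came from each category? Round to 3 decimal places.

Taking complements, P(off-hours | each) = Social 0.11, Personal 0.2525, Alerts 0.008, Newsletters 0.012.
Compute prior × likelihood for every hypothesis:
  Social: 0.15 × 0.11 = 0.0165
  Personal: 0.0575 × 0.2525 = 0.01451875
  Alerts: 0.69 × 0.008 = 0.00552
  Newsletters: 0.1025 × 0.012 = 0.00123
Sum = 0.03776875.
P(Social | off-hours) = 0.0165/0.03776875 ≈ 0.437
P(Personal | off-hours) = 0.01451875/0.03776875 ≈ 0.384
P(Alerts | off-hours) = 0.00552/0.03776875 ≈ 0.146
P(Newsletters | off-hours) = 0.00123/0.03776875 ≈ 0.033
(Check: 0.437+0.384+0.146+0.033 = 1.000.)

Social 0.437, Personal 0.384, Alerts 0.146, Newsletters 0.033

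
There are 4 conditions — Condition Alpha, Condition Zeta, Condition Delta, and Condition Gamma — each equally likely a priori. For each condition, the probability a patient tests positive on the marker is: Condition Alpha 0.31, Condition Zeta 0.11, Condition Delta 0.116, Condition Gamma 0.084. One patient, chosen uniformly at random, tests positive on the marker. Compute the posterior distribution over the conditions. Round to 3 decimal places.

Since the prior is uniform, the posterior is proportional to the likelihood:
  Condition Alpha: 0.31
  Condition Zeta: 0.11
  Condition Delta: 0.116
  Condition Gamma: 0.084
Sum = 0.62.
P(Condition Alpha | marker-positive) = 0.31/0.62 ≈ 0.500
P(Condition Zeta | marker-positive) = 0.11/0.62 ≈ 0.177
P(Condition Delta | marker-positive) = 0.116/0.62 ≈ 0.187
P(Condition Gamma | marker-positive) = 0.084/0.62 ≈ 0.135

Condition Alpha 0.500, Condition Zeta 0.177, Condition Delta 0.187, Condition Gamma 0.135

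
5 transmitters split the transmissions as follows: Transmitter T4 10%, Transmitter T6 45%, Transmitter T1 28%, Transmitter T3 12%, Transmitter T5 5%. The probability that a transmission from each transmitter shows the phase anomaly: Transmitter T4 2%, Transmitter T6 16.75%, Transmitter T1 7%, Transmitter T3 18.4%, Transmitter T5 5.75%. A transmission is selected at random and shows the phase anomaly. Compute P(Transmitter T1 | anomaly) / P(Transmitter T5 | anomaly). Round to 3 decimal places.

Compute prior × likelihood for every hypothesis:
  Transmitter T4: 0.1 × 0.02 = 0.002
  Transmitter T6: 0.45 × 0.1675 = 0.075375
  Transmitter T1: 0.28 × 0.07 = 0.0196
  Transmitter T3: 0.12 × 0.184 = 0.02208
  Transmitter T5: 0.05 × 0.0575 = 0.002875
Sum = 0.12193.
The ratio is 0.0196 / 0.002875 (the normalizer cancels) = 6.817.

6.817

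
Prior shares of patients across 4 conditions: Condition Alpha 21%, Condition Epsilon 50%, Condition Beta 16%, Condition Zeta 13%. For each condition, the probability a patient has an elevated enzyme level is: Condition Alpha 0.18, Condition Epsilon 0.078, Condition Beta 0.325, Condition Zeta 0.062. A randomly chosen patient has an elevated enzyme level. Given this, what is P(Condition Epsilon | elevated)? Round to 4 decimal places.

Unnormalized posteriors (prior × likelihood):
  Condition Alpha: 0.21 × 0.18 = 0.0378
  Condition Epsilon: 0.5 × 0.078 = 0.039
  Condition Beta: 0.16 × 0.325 = 0.052
  Condition Zeta: 0.13 × 0.062 = 0.00806
Normalizing constant = 0.13686.
P(Condition Epsilon | evidence) = 0.039 / 0.13686 ≈ 0.2850.

0.2850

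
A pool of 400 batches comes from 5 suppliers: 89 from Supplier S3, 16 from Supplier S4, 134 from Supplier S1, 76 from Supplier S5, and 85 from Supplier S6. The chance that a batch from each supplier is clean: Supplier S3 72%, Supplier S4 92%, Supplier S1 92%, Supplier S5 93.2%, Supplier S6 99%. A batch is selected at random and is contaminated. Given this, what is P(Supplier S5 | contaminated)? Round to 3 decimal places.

Taking complements, P(contaminated | each) = Supplier S3 0.28, Supplier S4 0.08, Supplier S1 0.08, Supplier S5 0.068, Supplier S6 0.01.
Compute prior × likelihood for every hypothesis:
  Supplier S3: 0.2225 × 0.28 = 0.0623
  Supplier S4: 0.04 × 0.08 = 0.0032
  Supplier S1: 0.335 × 0.08 = 0.0268
  Supplier S5: 0.19 × 0.068 = 0.01292
  Supplier S6: 0.2125 × 0.01 = 0.002125
Normalizing constant = 0.107345.
P(Supplier S5 | evidence) = 0.01292 / 0.107345 ≈ 0.120.

0.120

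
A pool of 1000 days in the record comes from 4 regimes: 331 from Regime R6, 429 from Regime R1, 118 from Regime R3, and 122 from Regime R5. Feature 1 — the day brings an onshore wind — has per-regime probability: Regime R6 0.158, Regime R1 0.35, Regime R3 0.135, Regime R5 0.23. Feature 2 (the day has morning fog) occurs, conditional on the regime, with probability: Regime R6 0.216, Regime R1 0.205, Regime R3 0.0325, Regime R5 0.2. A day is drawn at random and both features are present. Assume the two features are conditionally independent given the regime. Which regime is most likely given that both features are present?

Unnormalized posteriors (prior × likelihood):
  Regime R6: 0.331 × 0.158 × 0.216 = 0.011296368
  Regime R1: 0.429 × 0.35 × 0.205 = 0.03078075
  Regime R3: 0.118 × 0.135 × 0.0325 = 0.000517725
  Regime R5: 0.122 × 0.23 × 0.2 = 0.005612
Total = 0.048206843.
Largest term belongs to Regime R1, so Regime R1 is most probable.

Regime R1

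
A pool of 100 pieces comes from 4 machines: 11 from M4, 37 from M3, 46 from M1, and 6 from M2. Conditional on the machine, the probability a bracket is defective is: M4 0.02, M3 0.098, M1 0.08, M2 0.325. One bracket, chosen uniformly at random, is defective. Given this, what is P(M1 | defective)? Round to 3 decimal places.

0.388

Unnormalized posteriors (prior × likelihood):
  M4: 0.11 × 0.02 = 0.0022
  M3: 0.37 × 0.098 = 0.03626
  M1: 0.46 × 0.08 = 0.0368
  M2: 0.06 × 0.325 = 0.0195
Sum = 0.09476.
P(M1 | evidence) = 0.0368 / 0.09476 ≈ 0.388.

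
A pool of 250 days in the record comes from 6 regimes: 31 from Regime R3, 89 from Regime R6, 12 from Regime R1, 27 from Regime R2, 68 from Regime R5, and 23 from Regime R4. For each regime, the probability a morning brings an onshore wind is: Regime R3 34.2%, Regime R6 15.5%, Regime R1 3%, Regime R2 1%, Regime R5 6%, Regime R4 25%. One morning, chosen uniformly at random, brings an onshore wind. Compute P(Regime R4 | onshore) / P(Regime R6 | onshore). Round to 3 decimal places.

0.417

Unnormalized posteriors (prior × likelihood):
  Regime R3: 0.124 × 0.342 = 0.042408
  Regime R6: 0.356 × 0.155 = 0.05518
  Regime R1: 0.048 × 0.03 = 0.00144
  Regime R2: 0.108 × 0.01 = 0.00108
  Regime R5: 0.272 × 0.06 = 0.01632
  Regime R4: 0.092 × 0.25 = 0.023
Normalizing constant = 0.139428.
The ratio is 0.023 / 0.05518 (the normalizer cancels) = 0.417.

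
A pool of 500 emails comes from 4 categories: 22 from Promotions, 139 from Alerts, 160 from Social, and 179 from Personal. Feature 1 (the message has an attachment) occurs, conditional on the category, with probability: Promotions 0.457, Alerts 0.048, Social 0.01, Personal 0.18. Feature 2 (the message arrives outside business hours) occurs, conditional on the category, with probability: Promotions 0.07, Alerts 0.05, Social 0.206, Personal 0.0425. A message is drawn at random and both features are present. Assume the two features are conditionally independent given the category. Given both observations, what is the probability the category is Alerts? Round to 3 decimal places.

Compute prior × likelihood for every hypothesis:
  Promotions: 0.044 × 0.457 × 0.07 = 0.00140756
  Alerts: 0.278 × 0.048 × 0.05 = 0.0006672
  Social: 0.32 × 0.01 × 0.206 = 0.0006592
  Personal: 0.358 × 0.18 × 0.0425 = 0.0027387
Normalizing constant = 0.00547266.
P(Alerts | evidence) = 0.0006672 / 0.00547266 ≈ 0.122.

0.122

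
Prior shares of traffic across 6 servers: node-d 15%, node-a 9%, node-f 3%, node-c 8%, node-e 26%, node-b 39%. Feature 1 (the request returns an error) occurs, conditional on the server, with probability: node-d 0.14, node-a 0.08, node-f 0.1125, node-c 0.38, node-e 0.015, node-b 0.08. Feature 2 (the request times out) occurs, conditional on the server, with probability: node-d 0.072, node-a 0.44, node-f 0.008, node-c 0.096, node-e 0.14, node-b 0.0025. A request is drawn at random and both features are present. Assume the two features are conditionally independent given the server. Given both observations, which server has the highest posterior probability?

node-a

Prior × likelihood for each hypothesis:
  node-d: 0.15 × 0.14 × 0.072 = 0.001512
  node-a: 0.09 × 0.08 × 0.44 = 0.003168
  node-f: 0.03 × 0.1125 × 0.008 = 0.000027
  node-c: 0.08 × 0.38 × 0.096 = 0.0029184
  node-e: 0.26 × 0.015 × 0.14 = 0.000546
  node-b: 0.39 × 0.08 × 0.0025 = 0.000078
Normalizing constant = 0.0082494.
Largest term belongs to node-a, so node-a is most probable.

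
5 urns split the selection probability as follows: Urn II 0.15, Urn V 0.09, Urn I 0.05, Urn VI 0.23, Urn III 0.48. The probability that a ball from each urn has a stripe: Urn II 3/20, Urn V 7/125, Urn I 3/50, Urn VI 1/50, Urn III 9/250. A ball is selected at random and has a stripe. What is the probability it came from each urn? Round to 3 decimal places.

Unnormalized posteriors (prior × likelihood):
  Urn II: 0.15 × 0.15 = 0.0225
  Urn V: 0.09 × 0.056 = 0.00504
  Urn I: 0.05 × 0.06 = 0.003
  Urn VI: 0.23 × 0.02 = 0.0046
  Urn III: 0.48 × 0.036 = 0.01728
Normalizing constant = 0.05242.
P(Urn II | striped) = 0.0225/0.05242 ≈ 0.429
P(Urn V | striped) = 0.00504/0.05242 ≈ 0.096
P(Urn I | striped) = 0.003/0.05242 ≈ 0.057
P(Urn VI | striped) = 0.0046/0.05242 ≈ 0.088
P(Urn III | striped) = 0.01728/0.05242 ≈ 0.330
(Check: 0.429+0.096+0.057+0.088+0.330 = 1.000.)

Urn II 0.429, Urn V 0.096, Urn I 0.057, Urn VI 0.088, Urn III 0.330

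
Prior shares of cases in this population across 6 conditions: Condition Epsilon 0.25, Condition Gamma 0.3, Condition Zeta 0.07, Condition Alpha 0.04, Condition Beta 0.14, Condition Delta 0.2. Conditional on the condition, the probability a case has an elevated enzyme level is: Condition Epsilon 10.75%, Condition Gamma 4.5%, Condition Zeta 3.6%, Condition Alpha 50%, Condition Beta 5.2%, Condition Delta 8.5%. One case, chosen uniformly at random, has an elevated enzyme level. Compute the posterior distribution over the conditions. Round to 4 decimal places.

Condition Epsilon 0.3083, Condition Gamma 0.1549, Condition Zeta 0.0289, Condition Alpha 0.2294, Condition Beta 0.0835, Condition Delta 0.1950

Unnormalized posteriors (prior × likelihood):
  Condition Epsilon: 0.25 × 0.1075 = 0.026875
  Condition Gamma: 0.3 × 0.045 = 0.0135
  Condition Zeta: 0.07 × 0.036 = 0.00252
  Condition Alpha: 0.04 × 0.5 = 0.02
  Condition Beta: 0.14 × 0.052 = 0.00728
  Condition Delta: 0.2 × 0.085 = 0.017
Sum = 0.087175.
P(Condition Epsilon | elevated) = 0.026875/0.087175 ≈ 0.3083
P(Condition Gamma | elevated) = 0.0135/0.087175 ≈ 0.1549
P(Condition Zeta | elevated) = 0.00252/0.087175 ≈ 0.0289
P(Condition Alpha | elevated) = 0.02/0.087175 ≈ 0.2294
P(Condition Beta | elevated) = 0.00728/0.087175 ≈ 0.0835
P(Condition Delta | elevated) = 0.017/0.087175 ≈ 0.1950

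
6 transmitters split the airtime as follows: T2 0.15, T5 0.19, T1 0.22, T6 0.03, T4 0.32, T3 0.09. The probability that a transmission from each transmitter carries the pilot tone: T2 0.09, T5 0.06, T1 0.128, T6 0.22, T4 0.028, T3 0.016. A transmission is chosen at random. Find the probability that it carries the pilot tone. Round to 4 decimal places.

0.0701

By Bayes' rule, posterior ∝ prior × likelihood:
  T2: 0.15 × 0.09 = 0.0135
  T5: 0.19 × 0.06 = 0.0114
  T1: 0.22 × 0.128 = 0.02816
  T6: 0.03 × 0.22 = 0.0066
  T4: 0.32 × 0.028 = 0.00896
  T3: 0.09 × 0.016 = 0.00144
P(pilot) = 0.0135 + 0.0114 + 0.02816 + 0.0066 + 0.00896 + 0.00144 = 0.07006 → 0.0701.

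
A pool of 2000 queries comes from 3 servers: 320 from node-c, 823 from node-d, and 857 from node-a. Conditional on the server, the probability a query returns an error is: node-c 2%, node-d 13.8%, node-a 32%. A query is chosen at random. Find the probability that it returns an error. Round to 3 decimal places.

Prior × likelihood for each hypothesis:
  node-c: 0.16 × 0.02 = 0.0032
  node-d: 0.4115 × 0.138 = 0.056787
  node-a: 0.4285 × 0.32 = 0.13712
P(error) = 0.0032 + 0.056787 + 0.13712 = 0.197107 → 0.197.

0.197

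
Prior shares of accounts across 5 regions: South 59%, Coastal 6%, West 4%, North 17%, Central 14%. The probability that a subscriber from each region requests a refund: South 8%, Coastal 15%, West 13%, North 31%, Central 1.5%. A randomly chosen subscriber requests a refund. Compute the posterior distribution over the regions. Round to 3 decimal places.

South 0.406, Coastal 0.077, West 0.045, North 0.454, Central 0.018

Compute prior × likelihood for every hypothesis:
  South: 0.59 × 0.08 = 0.0472
  Coastal: 0.06 × 0.15 = 0.009
  West: 0.04 × 0.13 = 0.0052
  North: 0.17 × 0.31 = 0.0527
  Central: 0.14 × 0.015 = 0.0021
Sum = 0.1162.
P(South | refund) = 0.0472/0.1162 ≈ 0.406
P(Coastal | refund) = 0.009/0.1162 ≈ 0.077
P(West | refund) = 0.0052/0.1162 ≈ 0.045
P(North | refund) = 0.0527/0.1162 ≈ 0.454
P(Central | refund) = 0.0021/0.1162 ≈ 0.018
(Check: 0.406+0.077+0.045+0.454+0.018 = 1.000.)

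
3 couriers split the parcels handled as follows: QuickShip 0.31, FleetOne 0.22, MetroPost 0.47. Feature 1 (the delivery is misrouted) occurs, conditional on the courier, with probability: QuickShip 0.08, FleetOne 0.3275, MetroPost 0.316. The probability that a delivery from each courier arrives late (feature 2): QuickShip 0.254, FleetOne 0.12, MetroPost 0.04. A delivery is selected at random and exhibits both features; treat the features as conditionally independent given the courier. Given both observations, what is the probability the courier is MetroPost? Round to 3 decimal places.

Prior × likelihood for each hypothesis:
  QuickShip: 0.31 × 0.08 × 0.254 = 0.0062992
  FleetOne: 0.22 × 0.3275 × 0.12 = 0.008646
  MetroPost: 0.47 × 0.316 × 0.04 = 0.0059408
Normalizing constant = 0.020886.
P(MetroPost | evidence) = 0.0059408 / 0.020886 ≈ 0.284.

0.284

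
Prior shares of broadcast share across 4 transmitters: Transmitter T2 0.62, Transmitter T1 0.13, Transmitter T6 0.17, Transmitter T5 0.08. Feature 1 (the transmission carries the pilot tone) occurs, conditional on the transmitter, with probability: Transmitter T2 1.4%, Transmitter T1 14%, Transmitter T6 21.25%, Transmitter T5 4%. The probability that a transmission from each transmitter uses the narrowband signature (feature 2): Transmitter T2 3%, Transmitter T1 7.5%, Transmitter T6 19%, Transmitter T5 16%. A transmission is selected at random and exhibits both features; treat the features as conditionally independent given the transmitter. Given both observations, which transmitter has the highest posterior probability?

Prior × likelihood for each hypothesis:
  Transmitter T2: 0.62 × 0.014 × 0.03 = 0.0002604
  Transmitter T1: 0.13 × 0.14 × 0.075 = 0.001365
  Transmitter T6: 0.17 × 0.2125 × 0.19 = 0.00686375
  Transmitter T5: 0.08 × 0.04 × 0.16 = 0.000512
Total = 0.00900115.
Largest term belongs to Transmitter T6, so Transmitter T6 is most probable.

Transmitter T6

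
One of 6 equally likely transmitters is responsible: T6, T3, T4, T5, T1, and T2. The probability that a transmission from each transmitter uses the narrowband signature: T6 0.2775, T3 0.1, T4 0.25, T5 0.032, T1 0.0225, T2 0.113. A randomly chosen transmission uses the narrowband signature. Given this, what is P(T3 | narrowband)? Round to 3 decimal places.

Since the prior is uniform, the posterior is proportional to the likelihood:
  T6: 0.2775
  T3: 0.1
  T4: 0.25
  T5: 0.032
  T1: 0.0225
  T2: 0.113
Sum = 0.795.
P(T3 | evidence) = 0.1 / 0.795 ≈ 0.126.

0.126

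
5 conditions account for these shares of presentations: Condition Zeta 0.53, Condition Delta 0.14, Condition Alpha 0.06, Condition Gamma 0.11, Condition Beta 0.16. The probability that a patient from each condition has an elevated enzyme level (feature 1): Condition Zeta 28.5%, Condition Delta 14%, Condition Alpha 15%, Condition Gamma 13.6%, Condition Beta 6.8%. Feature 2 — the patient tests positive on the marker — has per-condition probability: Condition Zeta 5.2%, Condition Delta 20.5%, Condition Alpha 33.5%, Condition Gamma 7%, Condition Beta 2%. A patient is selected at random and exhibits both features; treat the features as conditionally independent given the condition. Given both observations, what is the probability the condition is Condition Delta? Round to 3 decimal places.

Unnormalized posteriors (prior × likelihood):
  Condition Zeta: 0.53 × 0.285 × 0.052 = 0.0078546
  Condition Delta: 0.14 × 0.14 × 0.205 = 0.004018
  Condition Alpha: 0.06 × 0.15 × 0.335 = 0.003015
  Condition Gamma: 0.11 × 0.136 × 0.07 = 0.0010472
  Condition Beta: 0.16 × 0.068 × 0.02 = 0.0002176
Normalizing constant = 0.0161524.
P(Condition Delta | evidence) = 0.004018 / 0.0161524 ≈ 0.249.

0.249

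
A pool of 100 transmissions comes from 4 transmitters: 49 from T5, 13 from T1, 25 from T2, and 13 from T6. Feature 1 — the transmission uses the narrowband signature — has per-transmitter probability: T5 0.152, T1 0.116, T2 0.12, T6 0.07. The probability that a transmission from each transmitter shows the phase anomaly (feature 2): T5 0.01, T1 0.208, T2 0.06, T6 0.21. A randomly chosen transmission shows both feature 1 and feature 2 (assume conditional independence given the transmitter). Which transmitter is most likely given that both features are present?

By Bayes' rule, posterior ∝ prior × likelihood:
  T5: 0.49 × 0.152 × 0.01 = 0.0007448
  T1: 0.13 × 0.116 × 0.208 = 0.00313664
  T2: 0.25 × 0.12 × 0.06 = 0.0018
  T6: 0.13 × 0.07 × 0.21 = 0.001911
Total = 0.00759244.
Largest term belongs to T1, so T1 is most probable.

T1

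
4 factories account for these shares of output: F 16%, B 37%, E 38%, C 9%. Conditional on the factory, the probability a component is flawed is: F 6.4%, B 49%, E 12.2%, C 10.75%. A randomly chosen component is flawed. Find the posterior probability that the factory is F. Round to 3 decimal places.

0.041

By Bayes' rule, posterior ∝ prior × likelihood:
  F: 0.16 × 0.064 = 0.01024
  B: 0.37 × 0.49 = 0.1813
  E: 0.38 × 0.122 = 0.04636
  C: 0.09 × 0.1075 = 0.009675
Sum = 0.247575.
P(F | evidence) = 0.01024 / 0.247575 ≈ 0.041.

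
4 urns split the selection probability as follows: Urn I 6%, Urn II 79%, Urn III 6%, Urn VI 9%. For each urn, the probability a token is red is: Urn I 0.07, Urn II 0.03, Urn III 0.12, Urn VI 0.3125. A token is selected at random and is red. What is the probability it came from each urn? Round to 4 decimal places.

Urn I 0.0664, Urn II 0.3749, Urn III 0.1139, Urn VI 0.4448

Compute prior × likelihood for every hypothesis:
  Urn I: 0.06 × 0.07 = 0.0042
  Urn II: 0.79 × 0.03 = 0.0237
  Urn III: 0.06 × 0.12 = 0.0072
  Urn VI: 0.09 × 0.3125 = 0.028125
Sum = 0.063225.
P(Urn I | red) = 0.0042/0.063225 ≈ 0.0664
P(Urn II | red) = 0.0237/0.063225 ≈ 0.3749
P(Urn III | red) = 0.0072/0.063225 ≈ 0.1139
P(Urn VI | red) = 0.028125/0.063225 ≈ 0.4448
(Check: 0.0664+0.3749+0.1139+0.4448 = 1.0000.)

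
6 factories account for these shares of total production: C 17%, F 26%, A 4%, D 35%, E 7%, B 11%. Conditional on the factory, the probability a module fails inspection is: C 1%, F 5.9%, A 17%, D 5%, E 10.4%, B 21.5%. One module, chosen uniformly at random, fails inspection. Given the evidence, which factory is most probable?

Compute prior × likelihood for every hypothesis:
  C: 0.17 × 0.01 = 0.0017
  F: 0.26 × 0.059 = 0.01534
  A: 0.04 × 0.17 = 0.0068
  D: 0.35 × 0.05 = 0.0175
  E: 0.07 × 0.104 = 0.00728
  B: 0.11 × 0.215 = 0.02365
Normalizing constant = 0.07227.
Largest term belongs to B, so B is most probable.

B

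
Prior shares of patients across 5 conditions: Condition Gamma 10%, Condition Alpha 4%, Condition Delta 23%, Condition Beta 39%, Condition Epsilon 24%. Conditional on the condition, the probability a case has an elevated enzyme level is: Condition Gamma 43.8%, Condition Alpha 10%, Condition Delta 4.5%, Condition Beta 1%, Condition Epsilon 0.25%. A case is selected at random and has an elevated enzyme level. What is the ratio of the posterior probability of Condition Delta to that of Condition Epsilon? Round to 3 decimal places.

17.250

Prior × likelihood for each hypothesis:
  Condition Gamma: 0.1 × 0.438 = 0.0438
  Condition Alpha: 0.04 × 0.1 = 0.004
  Condition Delta: 0.23 × 0.045 = 0.01035
  Condition Beta: 0.39 × 0.01 = 0.0039
  Condition Epsilon: 0.24 × 0.0025 = 0.0006
Normalizing constant = 0.06265.
The ratio is 0.01035 / 0.0006 (the normalizer cancels) = 17.250.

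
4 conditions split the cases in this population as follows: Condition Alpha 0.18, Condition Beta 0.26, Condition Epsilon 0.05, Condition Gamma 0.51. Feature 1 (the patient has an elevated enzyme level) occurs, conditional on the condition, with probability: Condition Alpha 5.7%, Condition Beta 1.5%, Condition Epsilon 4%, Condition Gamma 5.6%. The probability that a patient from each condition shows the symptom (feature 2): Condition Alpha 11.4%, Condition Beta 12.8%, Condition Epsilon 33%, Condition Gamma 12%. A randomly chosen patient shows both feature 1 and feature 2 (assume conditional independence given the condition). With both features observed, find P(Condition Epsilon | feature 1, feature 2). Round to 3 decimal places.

0.115

By Bayes' rule, posterior ∝ prior × likelihood:
  Condition Alpha: 0.18 × 0.057 × 0.114 = 0.00116964
  Condition Beta: 0.26 × 0.015 × 0.128 = 0.0004992
  Condition Epsilon: 0.05 × 0.04 × 0.33 = 0.00066
  Condition Gamma: 0.51 × 0.056 × 0.12 = 0.0034272
Normalizing constant = 0.00575604.
P(Condition Epsilon | evidence) = 0.00066 / 0.00575604 ≈ 0.115.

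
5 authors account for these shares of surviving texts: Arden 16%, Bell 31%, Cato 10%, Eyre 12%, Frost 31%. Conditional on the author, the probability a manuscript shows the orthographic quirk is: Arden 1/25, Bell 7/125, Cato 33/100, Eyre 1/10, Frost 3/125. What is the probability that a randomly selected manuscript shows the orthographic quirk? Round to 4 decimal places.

By Bayes' rule, posterior ∝ prior × likelihood:
  Arden: 0.16 × 0.04 = 0.0064
  Bell: 0.31 × 0.056 = 0.01736
  Cato: 0.1 × 0.33 = 0.033
  Eyre: 0.12 × 0.1 = 0.012
  Frost: 0.31 × 0.024 = 0.00744
P(quirk) = 0.0064 + 0.01736 + 0.033 + 0.012 + 0.00744 = 0.0762 → 0.0762.

0.0762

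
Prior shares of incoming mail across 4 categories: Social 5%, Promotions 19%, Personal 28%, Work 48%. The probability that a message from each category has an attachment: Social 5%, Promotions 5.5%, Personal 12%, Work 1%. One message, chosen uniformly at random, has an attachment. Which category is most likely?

Prior × likelihood for each hypothesis:
  Social: 0.05 × 0.05 = 0.0025
  Promotions: 0.19 × 0.055 = 0.01045
  Personal: 0.28 × 0.12 = 0.0336
  Work: 0.48 × 0.01 = 0.0048
Sum = 0.05135.
Largest term belongs to Personal, so Personal is most probable.

Personal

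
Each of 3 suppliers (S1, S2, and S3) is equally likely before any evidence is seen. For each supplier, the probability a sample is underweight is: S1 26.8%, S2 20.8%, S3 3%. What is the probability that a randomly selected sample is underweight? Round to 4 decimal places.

With a uniform prior (1/3 each), posterior ∝ likelihood:
  S1: 0.268
  S2: 0.208
  S3: 0.03
P(underweight) = (1/3) × (0.268 + 0.208 + 0.03) = 0.506/3 ≈ 0.1687.

0.1687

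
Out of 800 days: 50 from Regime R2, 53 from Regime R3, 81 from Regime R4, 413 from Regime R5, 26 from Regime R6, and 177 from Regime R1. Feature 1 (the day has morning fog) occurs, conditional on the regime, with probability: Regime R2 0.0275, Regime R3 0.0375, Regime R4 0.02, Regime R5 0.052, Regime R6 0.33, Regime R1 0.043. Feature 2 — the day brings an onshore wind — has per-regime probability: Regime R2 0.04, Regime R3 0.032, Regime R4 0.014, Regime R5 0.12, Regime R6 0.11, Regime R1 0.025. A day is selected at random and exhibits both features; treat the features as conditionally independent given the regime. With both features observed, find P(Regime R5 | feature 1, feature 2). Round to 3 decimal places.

0.669

Unnormalized posteriors (prior × likelihood):
  Regime R2: 0.0625 × 0.0275 × 0.04 = 0.00006875
  Regime R3: 0.06625 × 0.0375 × 0.032 = 0.0000795
  Regime R4: 0.10125 × 0.02 × 0.014 = 0.00002835
  Regime R5: 0.51625 × 0.052 × 0.12 = 0.0032214
  Regime R6: 0.0325 × 0.33 × 0.11 = 0.00117975
  Regime R1: 0.22125 × 0.043 × 0.025 = 0.00023784375
Total = 0.00481559375.
P(Regime R5 | evidence) = 0.0032214 / 0.00481559375 ≈ 0.669.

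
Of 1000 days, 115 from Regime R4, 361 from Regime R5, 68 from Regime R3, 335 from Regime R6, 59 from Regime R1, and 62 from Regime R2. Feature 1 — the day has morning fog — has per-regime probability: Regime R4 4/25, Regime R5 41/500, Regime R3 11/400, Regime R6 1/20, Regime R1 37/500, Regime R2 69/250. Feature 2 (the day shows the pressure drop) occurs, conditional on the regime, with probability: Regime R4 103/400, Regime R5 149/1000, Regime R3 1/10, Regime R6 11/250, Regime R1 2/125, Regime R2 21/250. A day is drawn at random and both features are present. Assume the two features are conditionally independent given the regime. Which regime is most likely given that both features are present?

Compute prior × likelihood for every hypothesis:
  Regime R4: 0.115 × 0.16 × 0.2575 = 0.004738
  Regime R5: 0.361 × 0.082 × 0.149 = 0.004410698
  Regime R3: 0.068 × 0.0275 × 0.1 = 0.000187
  Regime R6: 0.335 × 0.05 × 0.044 = 0.000737
  Regime R1: 0.059 × 0.074 × 0.016 = 0.000069856
  Regime R2: 0.062 × 0.276 × 0.084 = 0.001437408
Normalizing constant = 0.011579962.
Largest term belongs to Regime R4, so Regime R4 is most probable.

Regime R4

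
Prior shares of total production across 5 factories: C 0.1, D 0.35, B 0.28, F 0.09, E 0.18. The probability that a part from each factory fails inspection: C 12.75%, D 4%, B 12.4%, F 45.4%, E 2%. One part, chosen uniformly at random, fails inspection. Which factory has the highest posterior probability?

By Bayes' rule, posterior ∝ prior × likelihood:
  C: 0.1 × 0.1275 = 0.01275
  D: 0.35 × 0.04 = 0.014
  B: 0.28 × 0.124 = 0.03472
  F: 0.09 × 0.454 = 0.04086
  E: 0.18 × 0.02 = 0.0036
Normalizing constant = 0.10593.
Largest term belongs to F, so F is most probable.

F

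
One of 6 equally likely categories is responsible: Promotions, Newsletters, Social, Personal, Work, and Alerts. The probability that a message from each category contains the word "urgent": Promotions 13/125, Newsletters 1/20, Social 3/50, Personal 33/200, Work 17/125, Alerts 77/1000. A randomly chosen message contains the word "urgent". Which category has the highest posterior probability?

Since the prior is uniform, the posterior is proportional to the likelihood:
  Promotions: 0.104
  Newsletters: 0.05
  Social: 0.06
  Personal: 0.165
  Work: 0.136
  Alerts: 0.077
Normalizing constant = 0.592.
Largest term belongs to Personal, so Personal is most probable.

Personal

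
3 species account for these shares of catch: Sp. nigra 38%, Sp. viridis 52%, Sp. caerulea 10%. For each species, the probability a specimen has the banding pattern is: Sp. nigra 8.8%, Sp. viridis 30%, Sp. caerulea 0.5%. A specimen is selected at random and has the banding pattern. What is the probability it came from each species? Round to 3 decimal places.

Prior × likelihood for each hypothesis:
  Sp. nigra: 0.38 × 0.088 = 0.03344
  Sp. viridis: 0.52 × 0.3 = 0.156
  Sp. caerulea: 0.1 × 0.005 = 0.0005
Normalizing constant = 0.18994.
P(Sp. nigra | banded) = 0.03344/0.18994 ≈ 0.176
P(Sp. viridis | banded) = 0.156/0.18994 ≈ 0.821
P(Sp. caerulea | banded) = 0.0005/0.18994 ≈ 0.003

Sp. nigra 0.176, Sp. viridis 0.821, Sp. caerulea 0.003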